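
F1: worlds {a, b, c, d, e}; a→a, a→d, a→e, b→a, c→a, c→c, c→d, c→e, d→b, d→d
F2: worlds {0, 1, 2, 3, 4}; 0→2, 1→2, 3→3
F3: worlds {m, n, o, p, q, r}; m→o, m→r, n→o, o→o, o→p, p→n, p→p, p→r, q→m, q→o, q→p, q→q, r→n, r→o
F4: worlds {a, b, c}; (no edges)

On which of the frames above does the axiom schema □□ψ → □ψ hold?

F1, F4

Frame correspondent (Sahlqvist): ∀x ∀y (Rxy → ∃z (Rxz ∧ Rzy)) — i.e. density.
F1: ✓.
F2: fails — R12 but no z with R1z and Rz2.
F3: fails — Rmr but no z with Rmz and Rzr.
F4: ✓.
Valid on: F1, F4.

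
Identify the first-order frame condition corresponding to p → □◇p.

symmetry: ∀x ∀y (Rxy → Ryx)

Suppose p→□◇p is valid. Take Rxy and set V(p)={x}. Then p at x, so □◇p at x, so ◇p at y, so some z with Ryz has p; z=x, i.e. Ryx.
The converse is a direct semantic check.
So the correspondent is symmetry.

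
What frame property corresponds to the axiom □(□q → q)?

Suppose □(□q→q) is valid. Take Rxy and set V(q)={w : Ryw}. Then at y, □q holds; since □(□q→q) at x, □q→q at y, so q at y, i.e. Ryy.
The converse is a direct semantic check.
So the correspondent is shift-reflexivity.

Shift-reflexivity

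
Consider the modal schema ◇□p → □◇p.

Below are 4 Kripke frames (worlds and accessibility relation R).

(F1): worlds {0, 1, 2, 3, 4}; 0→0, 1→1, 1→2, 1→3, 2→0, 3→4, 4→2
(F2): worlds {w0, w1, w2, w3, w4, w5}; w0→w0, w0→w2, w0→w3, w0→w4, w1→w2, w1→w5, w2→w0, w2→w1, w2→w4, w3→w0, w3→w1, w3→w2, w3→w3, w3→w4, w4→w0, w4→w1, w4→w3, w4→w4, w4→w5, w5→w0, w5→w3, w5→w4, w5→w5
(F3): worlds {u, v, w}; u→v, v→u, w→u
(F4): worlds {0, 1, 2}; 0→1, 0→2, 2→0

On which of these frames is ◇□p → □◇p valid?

(F3)

The schema corresponds to convergence: ∀x ∀y ∀z (Rxy ∧ Rxz → ∃w (Ryw ∧ Rzw)).
(F1): fails — R12 and R11 but 2 and 1 have no common successor.
(F2): fails — Rw3w1 and Rw3w2 but w1 and w2 have no common successor.
(F3): ✓.
(F4): fails — R01 and R01 but 1 and 1 have no common successor.
Valid on: (F3).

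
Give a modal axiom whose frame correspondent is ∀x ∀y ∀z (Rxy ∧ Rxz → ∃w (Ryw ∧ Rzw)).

This is convergence; the standard corresponding axiom is .2: ◇□q → □◇q.
Suppose ◇□q→□◇q is valid. Take Rxy, Rxz and set V(q)={w : Ryw}. Then □q at y so ◇□q at x, so □◇q at x, so ◇q at z, giving w with Rzw and Ryw.

◇□q → □◇q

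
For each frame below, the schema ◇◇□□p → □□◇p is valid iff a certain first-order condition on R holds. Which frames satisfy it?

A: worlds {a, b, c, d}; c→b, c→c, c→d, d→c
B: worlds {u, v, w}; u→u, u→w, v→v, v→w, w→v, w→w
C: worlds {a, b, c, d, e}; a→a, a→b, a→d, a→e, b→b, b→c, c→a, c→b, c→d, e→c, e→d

This is the axiom for a generalized confluence (Geach) condition; its first-order frame correspondent is ∀x ∀y ∀z ((xR²y ∧ xR²z) → ∃w (yR²w ∧ zRw)).
A: fails — cR²b, cR²b but no w with bR²w and bRw.
B: condition met.
C: fails — aR²a, aR²d but no w with aR²w and dRw.

B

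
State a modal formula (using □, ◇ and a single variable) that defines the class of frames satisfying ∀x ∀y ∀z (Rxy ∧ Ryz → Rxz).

□s → □□s

A defining formula is □s → □□s (the 4 axiom).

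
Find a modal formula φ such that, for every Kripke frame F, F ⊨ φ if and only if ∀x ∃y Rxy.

□r → ◇r

A defining formula is □r → ◇r (the D axiom).
Suppose □r→◇r is valid. At any x set V(r)=W. Then □r at x, so ◇r at x, so x has a successor.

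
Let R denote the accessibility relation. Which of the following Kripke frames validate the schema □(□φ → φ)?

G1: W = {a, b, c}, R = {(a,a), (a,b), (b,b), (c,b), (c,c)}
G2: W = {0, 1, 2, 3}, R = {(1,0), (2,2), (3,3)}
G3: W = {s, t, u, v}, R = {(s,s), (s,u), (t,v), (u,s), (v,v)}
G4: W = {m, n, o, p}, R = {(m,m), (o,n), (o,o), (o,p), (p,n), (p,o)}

Frame correspondent (Sahlqvist): ∀x ∀y (Rxy → Ryy) — i.e. shift-reflexivity.
G1: satisfies the condition.
G2: fails — R10 but not R00.
G3: fails — Rsu but not Ruu.
G4: fails — Ron but not Rnn.
Valid on: G1.

G1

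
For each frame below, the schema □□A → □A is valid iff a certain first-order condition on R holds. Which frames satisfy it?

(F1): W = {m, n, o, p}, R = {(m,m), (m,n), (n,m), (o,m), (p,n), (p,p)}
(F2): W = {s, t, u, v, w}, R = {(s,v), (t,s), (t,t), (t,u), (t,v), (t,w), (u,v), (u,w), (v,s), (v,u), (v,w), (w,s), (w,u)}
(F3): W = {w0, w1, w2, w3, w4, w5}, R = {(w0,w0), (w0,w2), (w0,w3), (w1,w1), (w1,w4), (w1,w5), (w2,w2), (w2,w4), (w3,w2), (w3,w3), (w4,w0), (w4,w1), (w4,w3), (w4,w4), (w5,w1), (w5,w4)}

Frame correspondent (Sahlqvist): ∀x ∀y (Rxy → ∃z (Rxz ∧ Rzy)) — i.e. density.
(F1): satisfies the condition.
(F2): fails — Ruv but no z with Ruz and Rzv.
(F3): satisfies the condition.

(F1), (F3)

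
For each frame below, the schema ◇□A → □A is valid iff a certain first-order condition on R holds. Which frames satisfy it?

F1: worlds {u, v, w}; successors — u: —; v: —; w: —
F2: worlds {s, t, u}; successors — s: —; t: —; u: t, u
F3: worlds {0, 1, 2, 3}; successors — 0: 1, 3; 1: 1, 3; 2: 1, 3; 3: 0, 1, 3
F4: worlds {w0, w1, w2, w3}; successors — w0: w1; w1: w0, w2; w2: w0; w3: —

This is the axiom for the Euclidean property; its first-order frame correspondent is ∀x ∀y ∀z (Rxy ∧ Rxz → Ryz).
F1: condition met.
F2: fails — Rut and Rut but not Rtt.
F3: fails — R31 and R30 but not R10.
F4: fails — Rw0w1 and Rw0w1 but not Rw1w1.

F1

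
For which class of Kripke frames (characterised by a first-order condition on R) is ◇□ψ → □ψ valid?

Equivalently (dual form): ◇ψ → □◇ψ.
Suppose ◇ψ→□◇ψ is valid. Take Rxy, Rxz and set V(ψ)={y}. Then ◇ψ at x, so □◇ψ at x, so ◇ψ at z, so some w with Rzw has ψ; w=y, i.e. Rzy. By symmetry of the argument, Ryz.

The Euclidean property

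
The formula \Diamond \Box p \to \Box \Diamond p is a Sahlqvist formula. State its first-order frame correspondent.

This schema is the .2 axiom.
It corresponds to convergence: \forall x \forall y \forall z (Rxy \wedge Rxz \to \exists w (Ryw \wedge Rzw)).

convergence: \forall x \forall y \forall z (Rxy \wedge Rxz \to \exists w (Ryw \wedge Rzw))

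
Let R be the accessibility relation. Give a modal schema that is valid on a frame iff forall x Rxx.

The condition is reflexivity. The T schema □s → s defines it.
Suppose □s→s is valid. At any x set V(s)={w : Rxw}. Then □s holds at x, so s holds at x, i.e. Rxx.

□s → s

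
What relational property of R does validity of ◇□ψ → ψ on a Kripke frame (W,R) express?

Symmetry

Replacing ψ by ¬ψ and contraposing gives the equivalent schema ψ → □◇ψ.
Suppose ψ→□◇ψ is valid. Take Rxy and set V(ψ)={x}. Then ψ at x, so □◇ψ at x, so ◇ψ at y, so some z with Ryz has ψ; z=x, i.e. Ryx.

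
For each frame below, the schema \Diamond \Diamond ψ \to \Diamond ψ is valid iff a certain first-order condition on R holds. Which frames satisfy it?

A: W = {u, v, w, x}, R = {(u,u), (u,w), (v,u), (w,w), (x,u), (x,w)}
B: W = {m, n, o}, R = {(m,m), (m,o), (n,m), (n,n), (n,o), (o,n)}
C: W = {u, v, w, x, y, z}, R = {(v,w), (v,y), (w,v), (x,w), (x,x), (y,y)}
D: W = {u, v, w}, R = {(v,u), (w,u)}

D

The schema corresponds to transitivity: \forall x \forall y \forall z (Rxy \wedge Ryz \to Rxz).
A: fails — Rvu and Ruw but not Rvw.
B: fails — Ron and Rno but not Roo.
C: fails — Rxw and Rwv but not Rxv.
D: condition met.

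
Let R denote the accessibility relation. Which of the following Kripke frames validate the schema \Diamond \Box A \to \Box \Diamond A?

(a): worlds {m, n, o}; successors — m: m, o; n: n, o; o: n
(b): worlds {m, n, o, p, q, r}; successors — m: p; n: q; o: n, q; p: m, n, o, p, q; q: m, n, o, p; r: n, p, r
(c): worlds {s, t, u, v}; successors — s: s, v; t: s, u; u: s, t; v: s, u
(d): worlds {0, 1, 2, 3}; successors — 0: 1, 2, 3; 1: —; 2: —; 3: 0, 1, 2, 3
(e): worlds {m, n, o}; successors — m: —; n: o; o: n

(c), (e)

This is the axiom for convergence; its first-order frame correspondent is \forall x \forall y \forall z (Rxy \wedge Rxz \to \exists w (Ryw \wedge Rzw)).
(a): fails — Rmo and Rmm but o and m have no common successor.
(b): fails — Ron and Roq but n and q have no common successor.
(c): holds.
(d): fails — R02 and R02 but 2 and 2 have no common successor.
(e): holds.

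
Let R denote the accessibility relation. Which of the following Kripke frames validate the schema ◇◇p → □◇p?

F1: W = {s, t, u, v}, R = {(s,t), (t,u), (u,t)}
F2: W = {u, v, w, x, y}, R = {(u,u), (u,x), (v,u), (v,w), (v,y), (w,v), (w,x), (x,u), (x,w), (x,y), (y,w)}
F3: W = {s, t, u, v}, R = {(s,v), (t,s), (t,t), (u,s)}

F1

This is the axiom for a generalized confluence (Geach) condition; its first-order frame correspondent is ∀x ∀y ∀z ((xR²y ∧ xRz) → ∃w (y = w ∧ zRw)).
F1: ✓.
F2: fails — uR²w, uRu but no t with w=t and uRt.
F3: fails — tR²s, tRs but no w with s=w and sRw.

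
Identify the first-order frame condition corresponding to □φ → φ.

reflexivity

Suppose □φ→φ is valid. At any x set V(φ)={w : Rxw}. Then □φ holds at x, so φ holds at x, i.e. Rxx.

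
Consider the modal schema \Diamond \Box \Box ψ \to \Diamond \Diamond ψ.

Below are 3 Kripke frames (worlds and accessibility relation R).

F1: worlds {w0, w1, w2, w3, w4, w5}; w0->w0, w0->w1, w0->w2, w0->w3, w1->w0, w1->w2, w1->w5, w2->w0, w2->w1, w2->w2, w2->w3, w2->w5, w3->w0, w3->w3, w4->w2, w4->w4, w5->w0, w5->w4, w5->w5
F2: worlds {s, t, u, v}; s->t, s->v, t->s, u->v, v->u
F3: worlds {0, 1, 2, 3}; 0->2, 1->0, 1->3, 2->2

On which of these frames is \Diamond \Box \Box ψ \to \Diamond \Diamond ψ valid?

The schema corresponds to a generalized confluence (Geach) condition: \forall x \forall y (xRy \to \exists w (y R^2 w \wedge x R^2 w)).
F1: condition met.
F2: fails — sRt but no w with tR²w and sR²w.
F3: fails — 1R3 but no w with 3R²w and 1R²w.

F1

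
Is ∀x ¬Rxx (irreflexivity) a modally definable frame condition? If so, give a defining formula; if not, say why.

Not modally definable

Modal frame validity is preserved under surjective bounded morphisms.
The 3-cycle (worlds s,t,u with s→t→u→s) is irreflexive, and the map sending every world to a single reflexive point • is a surjective bounded morphism (forth: every edge maps to (•,•); back: every world has a successor). So any modal formula valid on the 3-cycle is also valid on the reflexive point, which is not irreflexive.
Hence irreflexivity is not modally definable.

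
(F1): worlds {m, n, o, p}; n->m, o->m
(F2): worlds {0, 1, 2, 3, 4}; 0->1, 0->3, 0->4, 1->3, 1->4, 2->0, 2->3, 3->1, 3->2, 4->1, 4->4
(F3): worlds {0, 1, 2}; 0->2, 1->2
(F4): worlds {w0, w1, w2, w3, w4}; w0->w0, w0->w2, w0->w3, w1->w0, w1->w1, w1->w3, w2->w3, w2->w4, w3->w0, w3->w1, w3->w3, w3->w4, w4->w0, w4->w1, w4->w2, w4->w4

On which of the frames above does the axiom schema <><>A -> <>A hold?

(F1), (F3)

This is the axiom for transitivity; its first-order frame correspondent is forall x forall y forall z (Rxy & Ryz -> Rxz).
(F1): satisfies the condition.
(F2): fails — R32 and R20 but not R30.
(F3): satisfies the condition.
(F4): fails — Rw1w0 and Rw0w2 but not Rw1w2.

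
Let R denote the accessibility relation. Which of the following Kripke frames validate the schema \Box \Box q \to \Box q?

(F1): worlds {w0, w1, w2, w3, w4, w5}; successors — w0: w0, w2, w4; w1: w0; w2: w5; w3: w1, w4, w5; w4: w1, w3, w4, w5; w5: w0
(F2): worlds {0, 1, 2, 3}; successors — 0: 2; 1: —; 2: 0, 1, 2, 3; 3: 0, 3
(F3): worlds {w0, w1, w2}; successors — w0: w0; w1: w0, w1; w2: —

This is the axiom for density; its first-order frame correspondent is \forall x \forall y (Rxy \to \exists z (Rxz \wedge Rzy)).
(F1): fails — Rw2w5 but no z with Rw2z and Rzw5.
(F2): holds.
(F3): holds.

(F2), (F3)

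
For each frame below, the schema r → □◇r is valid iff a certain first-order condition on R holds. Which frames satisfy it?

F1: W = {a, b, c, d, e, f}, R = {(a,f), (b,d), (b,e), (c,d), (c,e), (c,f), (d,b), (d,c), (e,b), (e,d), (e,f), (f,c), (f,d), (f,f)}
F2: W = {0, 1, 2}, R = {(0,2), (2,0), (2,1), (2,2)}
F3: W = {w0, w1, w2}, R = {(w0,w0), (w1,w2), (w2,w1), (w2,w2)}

F3

This is the axiom for symmetry; its first-order frame correspondent is ∀x ∀y (Rxy → Ryx).
F1: fails — Rfd but not Rdf.
F2: fails — R21 but not R12.
F3: satisfies the condition.
Valid on: F3.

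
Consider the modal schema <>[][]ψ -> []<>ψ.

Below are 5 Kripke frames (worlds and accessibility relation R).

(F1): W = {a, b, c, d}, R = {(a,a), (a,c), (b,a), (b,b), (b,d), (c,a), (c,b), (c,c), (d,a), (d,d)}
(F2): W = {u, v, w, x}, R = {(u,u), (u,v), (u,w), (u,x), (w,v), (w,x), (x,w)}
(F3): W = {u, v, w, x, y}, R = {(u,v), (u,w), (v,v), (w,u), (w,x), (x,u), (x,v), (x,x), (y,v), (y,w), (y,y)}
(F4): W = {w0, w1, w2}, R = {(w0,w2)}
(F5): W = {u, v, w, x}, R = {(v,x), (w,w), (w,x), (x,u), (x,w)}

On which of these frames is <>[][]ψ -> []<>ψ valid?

(F1)

This is the axiom for a generalized confluence (Geach) condition; its first-order frame correspondent is forall x forall y forall z ((xRy & xRz) -> exists w (y R^2 w & zRw)).
(F1): condition met.
(F2): fails — uRu, uRv but no t with uR²t and vRt.
(F3): fails — uRv, uRw but no t with vR²t and wRt.
(F4): fails — w0Rw2, w0Rw2 but no w with w2R²w and w2Rw.
(F5): fails — xRu, xRu but no t with uR²t and uRt.
Valid on: (F1).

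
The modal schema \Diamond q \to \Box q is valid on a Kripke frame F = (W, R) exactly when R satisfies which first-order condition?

Suppose ◇q→□q is valid. Take Rxy, Rxz and set V(q)={y}. Then ◇q at x, so □q at x, so q at z, i.e. z=y.

partial functionality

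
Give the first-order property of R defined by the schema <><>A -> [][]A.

forall x forall y forall z ((x R^2 y & x R^2 z) -> exists w (y = w & z = w))

This is a Sahlqvist (Geach-type) schema ◇^2□^0A → □^2◇^0A.
Minimal-valuation argument: fix x; take any y with xR^2y and any z with xR^2z. Set V(A) to the set of worlds R-reachable from y in exactly 0 steps. Then □^0A holds at y, so the antecedent holds at x; validity forces ◇^0A at z, giving a w with zR^0w and yR^0w.
First-order correspondent: forall x forall y forall z ((x R^2 y & x R^2 z) -> exists w (y = w & z = w)).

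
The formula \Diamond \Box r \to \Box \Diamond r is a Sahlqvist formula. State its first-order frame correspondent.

Convergence

Suppose ◇□r→□◇r is valid. Take Rxy, Rxz and set V(r)={w : Ryw}. Then □r at y so ◇□r at x, so □◇r at x, so ◇r at z, giving w with Rzw and Ryw.
Conversely, on a frame with convergence the schema holds at every world under every valuation.
So the correspondent is convergence.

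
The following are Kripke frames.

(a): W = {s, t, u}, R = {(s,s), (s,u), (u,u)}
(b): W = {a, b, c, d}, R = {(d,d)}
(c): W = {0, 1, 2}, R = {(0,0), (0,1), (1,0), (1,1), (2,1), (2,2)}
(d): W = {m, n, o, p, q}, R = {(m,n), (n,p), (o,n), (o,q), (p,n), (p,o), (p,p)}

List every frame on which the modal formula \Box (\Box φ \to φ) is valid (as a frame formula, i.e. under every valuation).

(a), (b), (c)

This is the axiom for shift-reflexivity; its first-order frame correspondent is \forall x \forall y (Rxy \to Ryy).
(a): satisfies the condition.
(b): satisfies the condition.
(c): satisfies the condition.
(d): fails — Ron but not Rnn.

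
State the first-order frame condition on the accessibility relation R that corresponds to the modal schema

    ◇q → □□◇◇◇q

∀x ∀y ∀z ((xRy ∧ xR²z) → ∃w (y = w ∧ zR³w))

This is a Sahlqvist (Geach-type) schema ◇^1□^0q → □^2◇^3q.
Minimal-valuation argument: fix x; take any y with xR^1y and any z with xR^2z. Set V(q) to the set of worlds R-reachable from y in exactly 0 steps. Then □^0q holds at y, so the antecedent holds at x; validity forces ◇^3q at z, giving a w with zR^3w and yR^0w.
First-order correspondent: ∀x ∀y ∀z ((xRy ∧ xR²z) → ∃w (y = w ∧ zR³w)).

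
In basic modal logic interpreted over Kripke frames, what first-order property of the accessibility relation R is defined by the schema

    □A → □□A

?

Suppose □A→□□A is valid. Take Rxy, Ryz and set V(A)={w : Rxw}. Then □A at x, so □□A at x, so □A at y, so A at z, i.e. Rxz.
Conversely, any frame satisfying ∀x ∀y ∀z (Rxy ∧ Ryz → Rxz) validates the schema.
Frame condition: ∀x ∀y ∀z (Rxy ∧ Ryz → Rxz).

transitivity: ∀x ∀y ∀z (Rxy ∧ Ryz → Rxz)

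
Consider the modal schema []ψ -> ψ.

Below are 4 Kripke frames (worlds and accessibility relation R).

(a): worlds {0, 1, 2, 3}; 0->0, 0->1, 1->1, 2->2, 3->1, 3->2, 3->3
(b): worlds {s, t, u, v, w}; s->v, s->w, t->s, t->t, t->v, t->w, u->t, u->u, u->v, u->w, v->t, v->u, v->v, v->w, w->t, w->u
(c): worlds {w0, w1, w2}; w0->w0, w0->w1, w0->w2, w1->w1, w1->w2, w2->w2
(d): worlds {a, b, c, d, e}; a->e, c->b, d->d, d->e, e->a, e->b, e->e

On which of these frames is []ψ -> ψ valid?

(a), (c)

This is the axiom for reflexivity; its first-order frame correspondent is forall x Rxx.
(a): satisfies the condition.
(b): fails — world s does not see itself.
(c): satisfies the condition.
(d): fails — world a does not see itself.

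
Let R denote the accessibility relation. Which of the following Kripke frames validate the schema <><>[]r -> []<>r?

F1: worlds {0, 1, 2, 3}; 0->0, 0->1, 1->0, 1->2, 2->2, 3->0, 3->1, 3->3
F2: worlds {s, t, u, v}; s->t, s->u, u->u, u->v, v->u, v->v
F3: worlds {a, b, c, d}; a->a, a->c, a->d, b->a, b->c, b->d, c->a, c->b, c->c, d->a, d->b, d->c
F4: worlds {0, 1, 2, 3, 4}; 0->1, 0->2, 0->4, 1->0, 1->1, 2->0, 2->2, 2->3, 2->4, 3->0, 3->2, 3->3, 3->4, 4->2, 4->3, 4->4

F3

This is the axiom for a generalized confluence (Geach) condition; its first-order frame correspondent is forall x forall y forall z ((x R^2 y & xRz) -> exists w (yRw & zRw)).
F1: fails — 0R²2, 0R0 but no w with 2Rw and 0Rw.
F2: fails — sR²u, sRt but no w with uRw and tRw.
F3: ✓.
F4: fails — 0R²1, 0R4 but no w with 1Rw and 4Rw.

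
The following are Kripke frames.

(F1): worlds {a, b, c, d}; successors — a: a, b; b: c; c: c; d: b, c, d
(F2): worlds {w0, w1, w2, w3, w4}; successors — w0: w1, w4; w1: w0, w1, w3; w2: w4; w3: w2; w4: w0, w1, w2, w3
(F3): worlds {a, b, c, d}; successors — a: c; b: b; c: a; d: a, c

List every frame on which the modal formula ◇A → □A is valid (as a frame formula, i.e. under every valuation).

none

This is the axiom for partial functionality; its first-order frame correspondent is ∀x ∀y ∀z (Rxy ∧ Rxz → y = z).
(F1): fails — a sees both a and b.
(F2): fails — w0 sees both w1 and w4.
(F3): fails — d sees both a and c.
Valid on no frame.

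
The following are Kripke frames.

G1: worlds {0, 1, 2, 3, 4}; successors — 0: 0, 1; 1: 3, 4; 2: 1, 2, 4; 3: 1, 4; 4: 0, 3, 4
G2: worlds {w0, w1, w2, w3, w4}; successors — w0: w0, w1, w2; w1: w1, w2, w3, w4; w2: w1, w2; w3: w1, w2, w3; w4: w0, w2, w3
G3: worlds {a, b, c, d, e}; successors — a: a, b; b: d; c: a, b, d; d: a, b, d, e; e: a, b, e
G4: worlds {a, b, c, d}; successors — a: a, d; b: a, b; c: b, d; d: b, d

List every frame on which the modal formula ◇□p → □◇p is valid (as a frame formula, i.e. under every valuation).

G2, G4

This is the axiom for convergence; its first-order frame correspondent is ∀x ∀y ∀z (Rxy ∧ Rxz → ∃w (Ryw ∧ Rzw)).
G1: fails — R00 and R01 but 0 and 1 have no common successor.
G2: satisfies the condition.
G3: fails — Rab and Raa but b and a have no common successor.
G4: satisfies the condition.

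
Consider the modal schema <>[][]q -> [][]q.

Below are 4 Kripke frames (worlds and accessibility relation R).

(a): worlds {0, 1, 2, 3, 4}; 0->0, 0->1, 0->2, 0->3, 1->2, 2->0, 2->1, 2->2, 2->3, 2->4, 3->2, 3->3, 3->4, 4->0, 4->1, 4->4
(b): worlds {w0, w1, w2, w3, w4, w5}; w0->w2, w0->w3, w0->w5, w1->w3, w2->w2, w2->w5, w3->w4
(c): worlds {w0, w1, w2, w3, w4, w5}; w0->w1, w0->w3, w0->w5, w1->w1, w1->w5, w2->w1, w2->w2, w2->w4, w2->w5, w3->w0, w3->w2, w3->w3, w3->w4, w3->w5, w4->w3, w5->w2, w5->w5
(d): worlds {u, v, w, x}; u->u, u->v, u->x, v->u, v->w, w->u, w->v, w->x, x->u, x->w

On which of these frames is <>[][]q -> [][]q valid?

(a)

This is the axiom for a generalized confluence (Geach) condition; its first-order frame correspondent is forall x forall y forall z ((xRy & x R^2 z) -> exists w (y R^2 w & z = w)).
(a): holds.
(b): fails — w0Rw2, w0R²w4 but no w with w2R²w and w4=w.
(c): fails — w0Rw1, w0R²w0 but no w with w1R²w and w0=w.
(d): fails — uRv, uR²w but no t with vR²t and w=t.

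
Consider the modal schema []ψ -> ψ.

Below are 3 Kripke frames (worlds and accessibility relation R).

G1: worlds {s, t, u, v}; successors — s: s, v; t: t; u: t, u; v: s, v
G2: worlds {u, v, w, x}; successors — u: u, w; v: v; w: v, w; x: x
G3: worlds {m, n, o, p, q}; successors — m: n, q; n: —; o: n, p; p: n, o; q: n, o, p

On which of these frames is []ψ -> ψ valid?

G1, G2

This is the axiom for reflexivity; its first-order frame correspondent is forall x Rxx.
G1: condition met.
G2: condition met.
G3: fails — world m does not see itself.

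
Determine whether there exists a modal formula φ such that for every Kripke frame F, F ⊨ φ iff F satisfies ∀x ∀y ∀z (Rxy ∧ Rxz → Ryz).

Definable; ◇r → □◇r defines it

This is a Sahlqvist condition; the 5 axiom ◇r → □◇r defines it.
Suppose ◇r→□◇r is valid. Take Rxy, Rxz and set V(r)={y}. Then ◇r at x, so □◇r at x, so ◇r at z, so some w with Rzw has r; w=y, i.e. Rzy. By symmetry of the argument, Ryz.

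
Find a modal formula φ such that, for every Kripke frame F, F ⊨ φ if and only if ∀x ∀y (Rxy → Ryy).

This is shift-reflexivity; the standard corresponding axiom is T□: □(□ψ → ψ).
Suppose □(□ψ→ψ) is valid. Take Rxy and set V(ψ)={w : Ryw}. Then at y, □ψ holds; since □(□ψ→ψ) at x, □ψ→ψ at y, so ψ at y, i.e. Ryy.

□(□ψ → ψ)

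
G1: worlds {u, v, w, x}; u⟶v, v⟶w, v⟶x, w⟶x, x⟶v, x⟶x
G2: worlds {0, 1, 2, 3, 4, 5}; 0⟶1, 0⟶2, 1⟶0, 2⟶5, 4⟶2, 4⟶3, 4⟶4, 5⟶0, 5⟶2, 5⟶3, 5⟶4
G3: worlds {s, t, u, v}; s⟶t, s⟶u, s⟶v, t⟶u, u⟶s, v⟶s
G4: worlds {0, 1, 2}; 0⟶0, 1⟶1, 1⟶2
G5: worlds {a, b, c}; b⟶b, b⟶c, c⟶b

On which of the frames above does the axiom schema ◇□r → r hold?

Frame correspondent (Sahlqvist): ∀x ∀y (Rxy → Ryx) — i.e. symmetry.
G1: fails — Ruv but not Rvu.
G2: fails — R02 but not R20.
G3: fails — Rtu but not Rut.
G4: fails — R12 but not R21.
G5: ✓.
Valid on: G5.

G5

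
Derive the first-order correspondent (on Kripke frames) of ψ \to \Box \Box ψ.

This is a Sahlqvist (Geach-type) schema ◇^0□^0ψ → □^2◇^0ψ.
First-order correspondent: \forall x \forall z (x R^2 z \to \exists w (x = w \wedge z = w)).

\forall x \forall z (x R^2 z \to \exists w (x = w \wedge z = w))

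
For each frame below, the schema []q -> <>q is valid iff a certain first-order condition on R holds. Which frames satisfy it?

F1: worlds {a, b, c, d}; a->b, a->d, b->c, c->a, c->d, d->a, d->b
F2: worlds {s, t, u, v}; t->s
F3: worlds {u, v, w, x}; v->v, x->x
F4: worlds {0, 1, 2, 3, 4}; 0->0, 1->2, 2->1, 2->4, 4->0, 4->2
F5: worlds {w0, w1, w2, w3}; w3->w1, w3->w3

The schema corresponds to seriality: forall x exists y Rxy.
F1: ✓.
F2: fails — world s has no successor.
F3: fails — world u has no successor.
F4: fails — world 3 has no successor.
F5: fails — world w0 has no successor.
Valid on: F1.

F1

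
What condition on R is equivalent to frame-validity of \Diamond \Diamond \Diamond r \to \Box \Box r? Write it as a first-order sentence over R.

\forall x \forall y \forall z ((x R^3 y \wedge x R^2 z) \to \exists w (y = w \wedge z = w))

This is a Sahlqvist (Geach-type) schema ◇^3□^0r → □^2◇^0r.
First-order correspondent: \forall x \forall y \forall z ((x R^3 y \wedge x R^2 z) \to \exists w (y = w \wedge z = w)).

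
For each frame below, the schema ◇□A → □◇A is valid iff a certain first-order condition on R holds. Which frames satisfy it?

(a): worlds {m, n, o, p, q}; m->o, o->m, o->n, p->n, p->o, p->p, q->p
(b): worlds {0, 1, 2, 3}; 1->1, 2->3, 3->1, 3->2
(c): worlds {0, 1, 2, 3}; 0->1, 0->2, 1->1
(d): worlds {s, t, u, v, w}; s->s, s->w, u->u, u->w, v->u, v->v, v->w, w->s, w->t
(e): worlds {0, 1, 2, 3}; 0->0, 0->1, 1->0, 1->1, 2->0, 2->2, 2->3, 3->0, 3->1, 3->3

Frame correspondent (Sahlqvist): ∀x ∀y ∀z (Rxy ∧ Rxz → ∃w (Ryw ∧ Rzw)) — i.e. convergence.
(a): fails — Rom and Ron but m and n have no common successor.
(b): fails — R32 and R31 but 2 and 1 have no common successor.
(c): fails — R01 and R02 but 1 and 2 have no common successor.
(d): fails — Ruw and Ruu but w and u have no common successor.
(e): satisfies the condition.

(e)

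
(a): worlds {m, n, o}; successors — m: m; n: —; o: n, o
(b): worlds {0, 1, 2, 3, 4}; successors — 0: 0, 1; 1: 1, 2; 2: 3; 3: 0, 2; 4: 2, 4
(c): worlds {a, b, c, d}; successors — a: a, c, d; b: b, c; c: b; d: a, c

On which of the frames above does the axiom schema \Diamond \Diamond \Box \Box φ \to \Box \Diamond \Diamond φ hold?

(b), (c)

Frame correspondent (Sahlqvist): \forall x \forall y \forall z ((x R^2 y \wedge xRz) \to \exists w (y R^2 w \wedge z R^2 w)) — i.e. a generalized confluence (Geach) condition.
(a): fails — oR²n, oRn but no w with nR²w and nR²w.
(b): ✓.
(c): ✓.
Valid on: (b), (c).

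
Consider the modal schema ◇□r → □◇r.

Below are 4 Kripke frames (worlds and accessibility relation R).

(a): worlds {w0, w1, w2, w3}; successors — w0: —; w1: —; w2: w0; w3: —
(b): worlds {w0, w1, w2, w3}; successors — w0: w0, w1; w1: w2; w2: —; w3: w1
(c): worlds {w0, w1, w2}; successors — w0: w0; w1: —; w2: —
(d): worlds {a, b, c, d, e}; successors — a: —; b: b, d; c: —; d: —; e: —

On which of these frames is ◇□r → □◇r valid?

This is the axiom for convergence; its first-order frame correspondent is ∀x ∀y ∀z (Rxy ∧ Rxz → ∃w (Ryw ∧ Rzw)).
(a): fails — Rw2w0 and Rw2w0 but w0 and w0 have no common successor.
(b): fails — Rw0w1 and Rw0w0 but w1 and w0 have no common successor.
(c): ✓.
(d): fails — Rbd and Rbd but d and d have no common successor.

(c)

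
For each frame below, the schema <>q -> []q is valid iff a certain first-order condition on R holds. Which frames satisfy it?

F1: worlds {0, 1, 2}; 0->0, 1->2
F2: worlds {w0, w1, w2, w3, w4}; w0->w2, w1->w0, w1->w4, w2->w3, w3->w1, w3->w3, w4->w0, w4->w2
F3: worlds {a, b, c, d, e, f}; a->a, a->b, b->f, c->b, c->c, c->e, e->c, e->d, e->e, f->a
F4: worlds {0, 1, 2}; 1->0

This is the axiom for partial functionality; its first-order frame correspondent is forall x forall y forall z (Rxy & Rxz -> y = z).
F1: ✓.
F2: fails — w1 sees both w0 and w4.
F3: fails — a sees both a and b.
F4: ✓.

F1, F4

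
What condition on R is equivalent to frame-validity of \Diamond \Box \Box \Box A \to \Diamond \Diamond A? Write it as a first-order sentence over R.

\forall x \forall y (xRy \to \exists w (y R^3 w \wedge x R^2 w))

This is a Sahlqvist (Geach-type) schema ◇^1□^3A → □^0◇^2A.
First-order correspondent: \forall x \forall y (xRy \to \exists w (y R^3 w \wedge x R^2 w)).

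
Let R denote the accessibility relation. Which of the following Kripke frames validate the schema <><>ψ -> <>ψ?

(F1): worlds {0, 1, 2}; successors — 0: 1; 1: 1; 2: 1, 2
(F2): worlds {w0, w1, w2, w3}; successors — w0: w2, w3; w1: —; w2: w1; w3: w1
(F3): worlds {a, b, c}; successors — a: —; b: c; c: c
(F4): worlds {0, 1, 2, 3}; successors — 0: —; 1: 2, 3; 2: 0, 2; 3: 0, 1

(F1), (F3)

The schema corresponds to transitivity: forall x forall y forall z (Rxy & Ryz -> Rxz).
(F1): condition met.
(F2): fails — Rw0w2 and Rw2w1 but not Rw0w1.
(F3): condition met.
(F4): fails — R31 and R12 but not R32.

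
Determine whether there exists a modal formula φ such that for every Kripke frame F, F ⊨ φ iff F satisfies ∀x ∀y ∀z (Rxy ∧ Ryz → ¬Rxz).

Not definable by any modal formula

If a class were modally definable it would be closed under surjective bounded morphisms (Goldblatt–Thomason).
The 7-cycle (worlds 0,1,2,3,4,5,6 with 0→1→2→3→4→5→6→0) is intransitive. Mapping every world to a single reflexive point • is a surjective bounded morphism; the reflexive point is not intransitive (R••∧R•• but R••).
Hence intransitivity is not modally definable.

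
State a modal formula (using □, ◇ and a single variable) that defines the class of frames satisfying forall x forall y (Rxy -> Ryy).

□(□s → s)

This is shift-reflexivity; the standard corresponding axiom is T□: □(□s → s).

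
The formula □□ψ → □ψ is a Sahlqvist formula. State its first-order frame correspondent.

This is the C4 axiom.
Its frame correspondent is density — ∀x ∀y (Rxy → ∃z (Rxz ∧ Rzy)).

Density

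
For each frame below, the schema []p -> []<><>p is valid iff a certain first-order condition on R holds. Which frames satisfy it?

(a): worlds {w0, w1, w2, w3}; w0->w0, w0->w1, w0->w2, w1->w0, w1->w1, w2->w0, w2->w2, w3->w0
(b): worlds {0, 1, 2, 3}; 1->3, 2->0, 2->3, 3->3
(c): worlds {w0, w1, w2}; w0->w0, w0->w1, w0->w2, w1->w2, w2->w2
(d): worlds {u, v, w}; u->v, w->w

(a), (c)

Frame correspondent (Sahlqvist): forall x forall z (xRz -> exists w (xRw & z R^2 w)) — i.e. a generalized confluence (Geach) condition.
(a): satisfies the condition.
(b): fails — 2R0 but no w with 2Rw and 0R²w.
(c): satisfies the condition.
(d): fails — uRv but no t with uRt and vR²t.
Valid on: (a), (c).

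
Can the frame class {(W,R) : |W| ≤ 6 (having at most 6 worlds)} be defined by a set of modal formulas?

Modal frame validity is preserved under disjoint unions.
Any modal formula valid on each of 7 disjoint one-world frames is valid on their disjoint union (validity is preserved under disjoint unions). Each one-world frame has |W|=1≤6, but the union has |W|=7.
So the class is not modally definable.

No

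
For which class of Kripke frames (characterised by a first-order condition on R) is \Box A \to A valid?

Reflexivity

Suppose □A→A is valid. At any x set V(A)={w : Rxw}. Then □A holds at x, so A holds at x, i.e. Rxx.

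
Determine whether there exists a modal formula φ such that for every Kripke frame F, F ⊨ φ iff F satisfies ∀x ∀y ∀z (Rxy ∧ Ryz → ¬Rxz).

Not modally definable

If a class were modally definable it would be closed under surjective bounded morphisms (Goldblatt–Thomason).
The 3-cycle (worlds w0,w1,w2 with w0→w1→w2→w0) is intransitive. Mapping every world to a single reflexive point • is a surjective bounded morphism; the reflexive point is not intransitive (R••∧R•• but R••).
So the class is not modally definable.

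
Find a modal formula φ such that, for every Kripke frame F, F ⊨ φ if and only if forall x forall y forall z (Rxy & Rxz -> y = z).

A defining formula is ◇r → □r (the CD axiom).

◇r → □r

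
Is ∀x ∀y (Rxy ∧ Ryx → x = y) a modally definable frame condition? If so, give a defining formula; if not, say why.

Not definable by any modal formula

Modal frame validity is preserved under surjective bounded morphisms.
The 8-cycle (worlds a,b,c,d,e,f,g,h with a→b→c→d→e→f→g→h→a) is antisymmetric. Sending even-indexed worlds to a and odd-indexed worlds to b is a surjective bounded morphism onto the two-world frame with a↔b, which is not antisymmetric.
Hence antisymmetry is not modally definable.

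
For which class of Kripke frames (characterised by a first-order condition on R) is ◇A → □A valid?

Suppose ◇A→□A is valid. Take Rxy, Rxz and set V(A)={y}. Then ◇A at x, so □A at x, so A at z, i.e. z=y.
The converse is a direct semantic check.
Frame condition: ∀x ∀y ∀z (Rxy ∧ Rxz → y = z).

partial functionality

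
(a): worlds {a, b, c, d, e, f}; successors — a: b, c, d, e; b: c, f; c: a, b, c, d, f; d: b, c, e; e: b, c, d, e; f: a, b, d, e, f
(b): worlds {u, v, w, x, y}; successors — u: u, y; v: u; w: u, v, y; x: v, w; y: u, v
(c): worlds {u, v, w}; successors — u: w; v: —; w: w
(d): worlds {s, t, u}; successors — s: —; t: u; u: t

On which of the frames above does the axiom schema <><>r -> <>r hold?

(c)

This is the axiom for transitivity; its first-order frame correspondent is forall x forall y forall z (Rxy & Ryz -> Rxz).
(a): fails — Rcd and Rde but not Rce.
(b): fails — Rxw and Rwu but not Rxu.
(c): satisfies the condition.
(d): fails — Rtu and Rut but not Rtt.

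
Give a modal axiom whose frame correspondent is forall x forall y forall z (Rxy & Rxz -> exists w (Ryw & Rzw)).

◇□ψ → □◇ψ

A defining formula is ◇□ψ → □◇ψ (the .2 axiom).
Suppose ◇□ψ→□◇ψ is valid. Take Rxy, Rxz and set V(ψ)={w : Ryw}. Then □ψ at y so ◇□ψ at x, so □◇ψ at x, so ◇ψ at z, giving w with Rzw and Ryw.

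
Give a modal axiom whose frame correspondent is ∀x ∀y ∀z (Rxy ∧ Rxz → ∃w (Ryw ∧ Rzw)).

◇□ψ → □◇ψ

A defining formula is ◇□ψ → □◇ψ (the .2 axiom).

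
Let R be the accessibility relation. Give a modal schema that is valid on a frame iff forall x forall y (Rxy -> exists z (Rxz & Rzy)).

□□p → □p

This is density; the standard corresponding axiom is C4: □□p → □p.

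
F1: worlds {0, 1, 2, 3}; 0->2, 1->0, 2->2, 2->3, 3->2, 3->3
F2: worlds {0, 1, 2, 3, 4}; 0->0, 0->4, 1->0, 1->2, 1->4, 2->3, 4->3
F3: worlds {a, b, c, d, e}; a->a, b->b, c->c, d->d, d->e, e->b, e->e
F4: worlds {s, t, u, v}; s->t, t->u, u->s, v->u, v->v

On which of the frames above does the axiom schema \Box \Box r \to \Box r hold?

Frame correspondent (Sahlqvist): \forall x \forall y (Rxy \to \exists z (Rxz \wedge Rzy)) — i.e. density.
F1: fails — R10 but no z with R1z and Rz0.
F2: fails — R12 but no z with R1z and Rz2.
F3: ✓.
F4: fails — Rus but no z with Ruz and Rzs.
Valid on: F3.

F3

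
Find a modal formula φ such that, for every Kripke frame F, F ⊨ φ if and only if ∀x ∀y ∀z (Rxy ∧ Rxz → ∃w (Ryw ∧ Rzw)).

This is convergence; the standard corresponding axiom is .2: ◇□ψ → □◇ψ.

◇□ψ → □◇ψ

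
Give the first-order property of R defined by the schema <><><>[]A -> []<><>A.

forall x forall y forall z ((x R^3 y & xRz) -> exists w (yRw & z R^2 w))

This is a Sahlqvist (Geach-type) schema ◇^3□^1A → □^1◇^2A.
Minimal-valuation argument: fix x; take any y with xR^3y and any z with xR^1z. Set V(A) to the set of worlds R-reachable from y in exactly 1 step. Then □^1A holds at y, so the antecedent holds at x; validity forces ◇^2A at z, giving a w with zR^2w and yR^1w.
First-order correspondent: forall x forall y forall z ((x R^3 y & xRz) -> exists w (yRw & z R^2 w)).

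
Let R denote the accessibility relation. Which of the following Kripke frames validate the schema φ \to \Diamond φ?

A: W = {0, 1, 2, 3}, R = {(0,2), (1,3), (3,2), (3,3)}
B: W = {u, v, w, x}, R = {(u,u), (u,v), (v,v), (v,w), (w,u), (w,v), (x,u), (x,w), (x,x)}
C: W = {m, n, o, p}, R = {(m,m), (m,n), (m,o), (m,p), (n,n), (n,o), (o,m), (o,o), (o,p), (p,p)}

Frame correspondent (Sahlqvist): \forall x Rxx — i.e. reflexivity.
A: fails — world 0 does not see itself.
B: fails — world w does not see itself.
C: ✓.
Valid on: C.

C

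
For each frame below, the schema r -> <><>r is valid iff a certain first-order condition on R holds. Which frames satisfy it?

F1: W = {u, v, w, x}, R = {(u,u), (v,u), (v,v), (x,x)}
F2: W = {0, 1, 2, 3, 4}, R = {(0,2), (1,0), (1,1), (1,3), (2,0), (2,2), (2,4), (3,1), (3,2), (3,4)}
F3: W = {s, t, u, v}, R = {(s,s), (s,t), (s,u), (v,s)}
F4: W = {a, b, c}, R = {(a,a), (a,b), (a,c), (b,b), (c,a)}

The schema corresponds to a generalized confluence (Geach) condition: forall x exists w (x = w & x R^2 w).
F1: fails — at w but no t with w=t and wR²t.
F2: fails — at 4 but no w with 4=w and 4R²w.
F3: fails — at t but no w with t=w and tR²w.
F4: ✓.

F4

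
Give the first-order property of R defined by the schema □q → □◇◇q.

This is a Sahlqvist (Geach-type) schema ◇^0□^1q → □^1◇^2q.
First-order correspondent: ∀x ∀z (xRz → ∃w (xRw ∧ zR²w)).

∀x ∀z (xRz → ∃w (xRw ∧ zR²w))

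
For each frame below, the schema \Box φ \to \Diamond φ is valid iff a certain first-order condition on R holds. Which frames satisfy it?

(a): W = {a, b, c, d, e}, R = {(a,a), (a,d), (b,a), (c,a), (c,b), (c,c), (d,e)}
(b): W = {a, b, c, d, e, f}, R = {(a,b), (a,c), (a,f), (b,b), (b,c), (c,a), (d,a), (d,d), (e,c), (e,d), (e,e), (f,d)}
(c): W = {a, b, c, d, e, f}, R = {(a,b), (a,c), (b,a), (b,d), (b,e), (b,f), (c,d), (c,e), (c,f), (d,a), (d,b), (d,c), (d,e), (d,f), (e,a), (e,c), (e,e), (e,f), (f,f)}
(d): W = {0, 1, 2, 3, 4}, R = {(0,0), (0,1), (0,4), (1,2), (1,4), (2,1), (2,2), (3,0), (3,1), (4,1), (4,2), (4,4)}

Frame correspondent (Sahlqvist): \forall x \exists y Rxy — i.e. seriality.
(a): fails — world e has no successor.
(b): holds.
(c): holds.
(d): holds.

(b), (c), (d)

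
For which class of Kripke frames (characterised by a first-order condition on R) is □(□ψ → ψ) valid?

Suppose □(□ψ→ψ) is valid. Take Rxy and set V(ψ)={w : Ryw}. Then at y, □ψ holds; since □(□ψ→ψ) at x, □ψ→ψ at y, so ψ at y, i.e. Ryy.

shift-reflexivity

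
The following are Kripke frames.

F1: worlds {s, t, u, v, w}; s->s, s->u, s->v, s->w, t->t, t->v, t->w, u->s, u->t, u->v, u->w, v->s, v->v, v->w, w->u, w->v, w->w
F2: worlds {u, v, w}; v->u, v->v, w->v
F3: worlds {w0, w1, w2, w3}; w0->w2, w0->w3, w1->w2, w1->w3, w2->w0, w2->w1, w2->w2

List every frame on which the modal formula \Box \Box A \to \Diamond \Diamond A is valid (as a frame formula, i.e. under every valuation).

This is the axiom for a generalized confluence (Geach) condition; its first-order frame correspondent is \forall x \exists w (x R^2 w \wedge x R^2 w).
F1: ✓.
F2: fails — at u but no t with uR²t and uR²t.
F3: fails — at w3 but no w with w3R²w and w3R²w.
Valid on: F1.

F1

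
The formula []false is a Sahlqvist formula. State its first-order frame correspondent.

□⊥ is valid iff no world has any successor (otherwise □⊥ fails at any world with one).

Emptiness of R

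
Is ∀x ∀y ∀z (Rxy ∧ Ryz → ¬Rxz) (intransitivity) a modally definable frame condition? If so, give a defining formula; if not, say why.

If a class were modally definable it would be closed under surjective bounded morphisms (Goldblatt–Thomason).
The 3-cycle (worlds s,t,u with s→t→u→s) is intransitive. Mapping every world to a single reflexive point • is a surjective bounded morphism; the reflexive point is not intransitive (R••∧R•• but R••).
Hence intransitivity is not modally definable.

Not definable by any modal formula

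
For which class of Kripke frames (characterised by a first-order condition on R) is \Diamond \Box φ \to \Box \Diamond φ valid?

convergence

This schema is the .2 axiom.
It corresponds to convergence: \forall x \forall y \forall z (Rxy \wedge Rxz \to \exists w (Ryw \wedge Rzw)).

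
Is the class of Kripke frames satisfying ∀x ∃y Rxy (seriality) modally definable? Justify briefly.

Yes — defined by □r → ◇r

The condition is seriality. A defining modal formula is □r → ◇r.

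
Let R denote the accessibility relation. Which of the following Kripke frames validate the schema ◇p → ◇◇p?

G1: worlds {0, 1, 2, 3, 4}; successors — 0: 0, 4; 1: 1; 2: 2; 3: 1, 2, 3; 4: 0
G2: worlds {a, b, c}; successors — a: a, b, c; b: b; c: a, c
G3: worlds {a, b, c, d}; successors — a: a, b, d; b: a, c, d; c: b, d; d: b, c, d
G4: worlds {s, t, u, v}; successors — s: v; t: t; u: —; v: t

This is the axiom for a generalized confluence (Geach) condition; its first-order frame correspondent is ∀x ∀y (xRy → ∃w (y = w ∧ xR²w)).
G1: holds.
G2: holds.
G3: holds.
G4: fails — sRv but no w with v=w and sR²w.

G1, G2, G3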